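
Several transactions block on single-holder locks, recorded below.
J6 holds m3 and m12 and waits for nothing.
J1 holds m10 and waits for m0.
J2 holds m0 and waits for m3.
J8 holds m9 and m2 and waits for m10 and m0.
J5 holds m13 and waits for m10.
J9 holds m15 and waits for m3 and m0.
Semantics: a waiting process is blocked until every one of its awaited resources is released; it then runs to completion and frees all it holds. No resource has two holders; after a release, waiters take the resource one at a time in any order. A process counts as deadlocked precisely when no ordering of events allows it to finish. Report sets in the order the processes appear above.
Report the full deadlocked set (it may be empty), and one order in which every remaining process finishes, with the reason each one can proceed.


No process is deadlocked.
Key observation: the wait relation is loop-free; peeling off processes with no waits unwinds the whole state.
The rest can finish in the order J6, J2, J1, J8, J5, J9.
Walking it through:
  J6 waits on nothing -> runs at once and releases m3 and m12
  J2 waits on m3 — all released -> runs and releases m0
  J1 waits on m0 — all released -> runs and releases m10
  J8 waits on m10 and m0 — all released -> runs and releases m9 and m2
  J5 waits on m10 — all released -> runs and releases m13
  J9 waits on m3 and m0 — all released -> runs and releases m15


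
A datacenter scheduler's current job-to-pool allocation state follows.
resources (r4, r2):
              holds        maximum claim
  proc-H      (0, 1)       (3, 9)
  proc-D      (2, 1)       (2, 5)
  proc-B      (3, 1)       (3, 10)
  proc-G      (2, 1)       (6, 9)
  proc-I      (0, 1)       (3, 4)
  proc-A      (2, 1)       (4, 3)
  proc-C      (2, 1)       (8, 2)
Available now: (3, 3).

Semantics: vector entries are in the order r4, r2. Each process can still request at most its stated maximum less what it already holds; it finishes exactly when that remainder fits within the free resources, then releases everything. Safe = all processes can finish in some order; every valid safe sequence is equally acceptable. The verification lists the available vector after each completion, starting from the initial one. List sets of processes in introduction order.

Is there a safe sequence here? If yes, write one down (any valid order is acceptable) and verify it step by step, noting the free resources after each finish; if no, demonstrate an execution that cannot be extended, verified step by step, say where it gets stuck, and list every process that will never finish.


The state is UNSAFE.
Key observation: the wall is r2: completing proc-A, proc-I, proc-D, proc-C brings the pool only to (9, 7), and all the rest need more.
A maximal execution: proc-A, proc-I, proc-D, proc-C — then nothing else fits. Verifying each step:
  pool = (3, 3)
  run proc-A (needs (2, 2), free (3, 3)); after release of (2, 1) the pool is (5, 4)
  run proc-I (needs (3, 3), free (5, 4)); after release of (0, 1) the pool is (5, 5)
  run proc-D (needs (0, 4), free (5, 5)); after release of (2, 1) the pool is (7, 6)
  run proc-C (needs (6, 1), free (7, 6)); after release of (2, 1) the pool is (9, 7)
  proc-H cannot run: need (3, 8) vs free (9, 7) (insufficient r2)
  proc-B cannot run: need (0, 9) vs free (9, 7) (insufficient r2)
  proc-G cannot run: need (4, 8) vs free (9, 7) (insufficient r2)
Permanently blocked: proc-H, proc-B and proc-G.


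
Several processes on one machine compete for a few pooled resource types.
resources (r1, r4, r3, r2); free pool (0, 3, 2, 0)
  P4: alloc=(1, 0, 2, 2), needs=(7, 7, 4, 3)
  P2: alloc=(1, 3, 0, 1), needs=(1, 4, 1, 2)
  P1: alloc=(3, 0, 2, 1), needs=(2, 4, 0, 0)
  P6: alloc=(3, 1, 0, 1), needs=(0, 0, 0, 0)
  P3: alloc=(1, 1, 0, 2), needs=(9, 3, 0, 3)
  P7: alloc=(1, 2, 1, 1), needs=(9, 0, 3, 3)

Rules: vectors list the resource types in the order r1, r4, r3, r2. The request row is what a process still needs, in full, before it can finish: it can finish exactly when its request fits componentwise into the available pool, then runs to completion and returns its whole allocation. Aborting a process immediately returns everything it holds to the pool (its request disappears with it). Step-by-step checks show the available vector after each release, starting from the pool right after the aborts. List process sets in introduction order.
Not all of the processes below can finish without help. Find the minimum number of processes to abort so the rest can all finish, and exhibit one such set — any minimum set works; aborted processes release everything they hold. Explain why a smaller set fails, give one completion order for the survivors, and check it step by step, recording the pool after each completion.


The answer: abort P3.
Key observation: the deadlocked P7 becomes finishable only because P3 released (1, 1, 0, 2); it completes at step 5 below.
Why nothing smaller works: aborting no one leaves the state deadlocked as given.
One survivor order: P6, P1, P2, P4, P7. Verifying each step (post-abort pool first):
  pool = (1, 4, 2, 2)
  P6 needs (0, 0, 0, 0) <= (1, 4, 2, 2) -> finishes; pool += (3, 1, 0, 1) = (4, 5, 2, 3)
  P1 needs (2, 4, 0, 0) <= (4, 5, 2, 3) -> finishes; pool += (3, 0, 2, 1) = (7, 5, 4, 4)
  P2 needs (1, 4, 1, 2) <= (7, 5, 4, 4) -> finishes; pool += (1, 3, 0, 1) = (8, 8, 4, 5)
  P4 needs (7, 7, 4, 3) <= (8, 8, 4, 5) -> finishes; pool += (1, 0, 2, 2) = (9, 8, 6, 7)
  P7 needs (9, 0, 3, 3) <= (9, 8, 6, 7) -> finishes; pool += (1, 2, 1, 1) = (10, 10, 7, 8)


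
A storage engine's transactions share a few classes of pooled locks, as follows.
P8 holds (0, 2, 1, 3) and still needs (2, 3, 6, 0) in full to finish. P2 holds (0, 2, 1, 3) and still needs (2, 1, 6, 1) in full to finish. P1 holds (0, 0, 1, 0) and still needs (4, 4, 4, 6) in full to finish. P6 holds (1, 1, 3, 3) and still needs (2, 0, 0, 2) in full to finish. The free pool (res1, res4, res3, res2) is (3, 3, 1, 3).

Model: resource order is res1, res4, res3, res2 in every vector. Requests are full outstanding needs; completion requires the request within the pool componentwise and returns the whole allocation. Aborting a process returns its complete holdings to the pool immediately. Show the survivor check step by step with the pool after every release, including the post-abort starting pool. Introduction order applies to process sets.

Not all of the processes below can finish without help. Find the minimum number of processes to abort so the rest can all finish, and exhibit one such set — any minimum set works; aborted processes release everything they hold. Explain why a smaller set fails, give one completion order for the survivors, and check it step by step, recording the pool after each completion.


Minimum abort set: P2.
Key observation: P8 could never have finished before the abort; with (0, 2, 1, 3) returned by P2, it fits at step 3.
Minimality: the empty abort set fails — the state is deadlocked as it stands.
The survivors complete as P6, P1, P8. Walking it through (starting from the post-abort pool):
  pool = (3, 5, 2, 6)
  run P6 (needs (2, 0, 0, 2), free (3, 5, 2, 6)); after release of (1, 1, 3, 3) the pool is (4, 6, 5, 9)
  run P1 (needs (4, 4, 4, 6), free (4, 6, 5, 9)); after release of (0, 0, 1, 0) the pool is (4, 6, 6, 9)
  run P8 (needs (2, 3, 6, 0), free (4, 6, 6, 9)); after release of (0, 2, 1, 3) the pool is (4, 8, 7, 12)


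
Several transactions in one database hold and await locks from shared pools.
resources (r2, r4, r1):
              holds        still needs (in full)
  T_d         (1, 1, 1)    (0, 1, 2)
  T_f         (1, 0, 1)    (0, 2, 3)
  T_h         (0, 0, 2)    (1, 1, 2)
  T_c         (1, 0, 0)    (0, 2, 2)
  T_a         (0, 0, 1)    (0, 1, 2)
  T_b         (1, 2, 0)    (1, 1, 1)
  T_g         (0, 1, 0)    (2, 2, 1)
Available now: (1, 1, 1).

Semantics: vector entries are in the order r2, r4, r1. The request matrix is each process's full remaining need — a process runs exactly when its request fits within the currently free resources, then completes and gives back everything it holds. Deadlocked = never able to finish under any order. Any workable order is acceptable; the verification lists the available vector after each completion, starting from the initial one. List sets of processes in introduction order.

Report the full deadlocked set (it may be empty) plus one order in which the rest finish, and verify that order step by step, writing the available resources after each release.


Deadlocked set: T_d, T_f, T_h, T_c and T_a.
Key observation: after T_b, T_g complete, (2, 4, 1) is the best the pool ever gets, yet each leftover process wants more r1.
The rest can finish in the order T_b, T_g. Verifying each step:
  pool = (1, 1, 1)
  T_b: need (1, 1, 1) fits (1, 1, 1); releases (1, 2, 0), pool now (2, 3, 1)
  T_g: need (2, 2, 1) fits (2, 3, 1); releases (0, 1, 0), pool now (2, 4, 1)
None of the blocked processes ever fits:
  T_d cannot run: need (0, 1, 2) vs free (2, 4, 1) (insufficient r1)
  T_f cannot run: need (0, 2, 3) vs free (2, 4, 1) (insufficient r1)
  T_h cannot run: need (1, 1, 2) vs free (2, 4, 1) (insufficient r1)
  T_c cannot run: need (0, 2, 2) vs free (2, 4, 1) (insufficient r1)
  T_a cannot run: need (0, 1, 2) vs free (2, 4, 1) (insufficient r1)


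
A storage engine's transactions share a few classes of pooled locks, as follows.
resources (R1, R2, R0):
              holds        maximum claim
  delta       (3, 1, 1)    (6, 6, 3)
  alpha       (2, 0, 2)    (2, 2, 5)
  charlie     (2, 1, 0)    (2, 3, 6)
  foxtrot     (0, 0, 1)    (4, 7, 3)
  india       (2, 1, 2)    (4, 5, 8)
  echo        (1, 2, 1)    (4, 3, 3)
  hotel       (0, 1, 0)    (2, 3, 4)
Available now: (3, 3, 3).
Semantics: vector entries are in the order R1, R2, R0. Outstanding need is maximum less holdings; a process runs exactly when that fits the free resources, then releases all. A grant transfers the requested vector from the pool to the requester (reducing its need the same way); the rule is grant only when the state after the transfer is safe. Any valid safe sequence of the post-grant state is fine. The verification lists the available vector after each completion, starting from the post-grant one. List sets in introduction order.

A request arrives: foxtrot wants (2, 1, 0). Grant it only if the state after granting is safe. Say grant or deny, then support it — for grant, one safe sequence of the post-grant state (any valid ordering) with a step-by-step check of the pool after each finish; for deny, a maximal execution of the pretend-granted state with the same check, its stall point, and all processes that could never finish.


GRANT: granting preserves safety; a valid post-grant sequence is alpha, echo, charlie, hotel, india, foxtrot, delta.
Key observation: even at the reduced pool (1, 2, 3), alpha fits immediately, so safety survives the grant.
Verifying the post-grant state step by step:
  pool = (1, 2, 3)
  run alpha (needs (0, 2, 3), free (1, 2, 3)); after release of (2, 0, 2) the pool is (3, 2, 5)
  run echo (needs (3, 1, 2), free (3, 2, 5)); after release of (1, 2, 1) the pool is (4, 4, 6)
  run charlie (needs (0, 2, 6), free (4, 4, 6)); after release of (2, 1, 0) the pool is (6, 5, 6)
  run hotel (needs (2, 2, 4), free (6, 5, 6)); after release of (0, 1, 0) the pool is (6, 6, 6)
  run india (needs (2, 4, 6), free (6, 6, 6)); after release of (2, 1, 2) the pool is (8, 7, 8)
  run foxtrot (needs (2, 6, 2), free (8, 7, 8)); after release of (2, 1, 1) the pool is (10, 8, 9)
  run delta (needs (3, 5, 2), free (10, 8, 9)); after release of (3, 1, 1) the pool is (13, 9, 10)


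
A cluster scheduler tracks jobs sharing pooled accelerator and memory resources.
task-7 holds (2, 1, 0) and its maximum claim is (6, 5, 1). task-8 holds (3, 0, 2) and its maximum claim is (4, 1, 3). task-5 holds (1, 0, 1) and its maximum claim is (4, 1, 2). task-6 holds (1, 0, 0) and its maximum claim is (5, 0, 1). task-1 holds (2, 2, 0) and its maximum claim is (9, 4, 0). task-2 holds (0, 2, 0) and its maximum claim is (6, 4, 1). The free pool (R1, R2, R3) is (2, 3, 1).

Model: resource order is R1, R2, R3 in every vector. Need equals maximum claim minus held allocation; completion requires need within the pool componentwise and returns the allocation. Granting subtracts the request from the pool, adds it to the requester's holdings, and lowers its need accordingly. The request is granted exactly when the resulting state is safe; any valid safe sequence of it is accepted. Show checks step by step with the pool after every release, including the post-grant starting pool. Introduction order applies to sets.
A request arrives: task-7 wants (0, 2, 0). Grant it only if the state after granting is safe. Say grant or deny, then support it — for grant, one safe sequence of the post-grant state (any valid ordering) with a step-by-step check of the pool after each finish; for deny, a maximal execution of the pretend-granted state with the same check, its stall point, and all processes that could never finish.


DENY: after the grant no complete ordering would exist.
Key observation: no order helps: past task-8, task-5, task-6, the free pool tops out at (7, 1, 4), below what each blocked process needs in R2.
On the post-grant state, task-8, task-5, task-6 is a maximal run — nothing extends it. Check, step by step:
  pool = (2, 1, 1)
  task-8 needs (1, 1, 1) <= (2, 1, 1) -> finishes; pool += (3, 0, 2) = (5, 1, 3)
  task-5 needs (3, 1, 1) <= (5, 1, 3) -> finishes; pool += (1, 0, 1) = (6, 1, 4)
  task-6 needs (4, 0, 1) <= (6, 1, 4) -> finishes; pool += (1, 0, 0) = (7, 1, 4)
  task-7 cannot run: need (4, 2, 1) vs free (7, 1, 4) (insufficient R2)
  task-1 cannot run: need (7, 2, 0) vs free (7, 1, 4) (insufficient R2)
  task-2 cannot run: need (6, 2, 1) vs free (7, 1, 4) (insufficient R2)
Post-grant, the permanently blocked set is task-7, task-1 and task-2.


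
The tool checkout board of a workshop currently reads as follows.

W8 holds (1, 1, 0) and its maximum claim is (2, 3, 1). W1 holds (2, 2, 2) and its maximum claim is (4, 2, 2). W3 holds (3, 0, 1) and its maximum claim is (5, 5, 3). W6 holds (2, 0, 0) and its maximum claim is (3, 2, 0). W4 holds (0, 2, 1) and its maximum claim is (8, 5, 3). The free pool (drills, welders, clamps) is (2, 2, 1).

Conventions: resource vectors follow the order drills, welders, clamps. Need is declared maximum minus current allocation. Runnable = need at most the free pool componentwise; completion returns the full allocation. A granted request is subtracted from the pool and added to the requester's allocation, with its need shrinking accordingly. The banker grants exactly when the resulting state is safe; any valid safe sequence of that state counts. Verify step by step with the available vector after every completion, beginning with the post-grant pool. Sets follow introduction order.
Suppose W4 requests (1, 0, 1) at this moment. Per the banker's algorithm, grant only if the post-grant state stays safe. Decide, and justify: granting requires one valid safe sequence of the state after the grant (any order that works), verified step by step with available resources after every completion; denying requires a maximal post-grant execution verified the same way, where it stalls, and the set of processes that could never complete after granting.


GRANT — the state after the grant stays safe, e.g. via W6, W1, W8, W3, W4.
Key observation: with (1, 2, 0) left after the transfer, W6 can run at once — the state stays safe.
Verifying the post-grant state step by step:
  pool = (1, 2, 0)
  W6: need (1, 2, 0) fits (1, 2, 0); releases (2, 0, 0), pool now (3, 2, 0)
  W1: need (2, 0, 0) fits (3, 2, 0); releases (2, 2, 2), pool now (5, 4, 2)
  W8: need (1, 2, 1) fits (5, 4, 2); releases (1, 1, 0), pool now (6, 5, 2)
  W3: need (2, 5, 2) fits (6, 5, 2); releases (3, 0, 1), pool now (9, 5, 3)
  W4: need (7, 3, 1) fits (9, 5, 3); releases (1, 2, 2), pool now (10, 7, 5)


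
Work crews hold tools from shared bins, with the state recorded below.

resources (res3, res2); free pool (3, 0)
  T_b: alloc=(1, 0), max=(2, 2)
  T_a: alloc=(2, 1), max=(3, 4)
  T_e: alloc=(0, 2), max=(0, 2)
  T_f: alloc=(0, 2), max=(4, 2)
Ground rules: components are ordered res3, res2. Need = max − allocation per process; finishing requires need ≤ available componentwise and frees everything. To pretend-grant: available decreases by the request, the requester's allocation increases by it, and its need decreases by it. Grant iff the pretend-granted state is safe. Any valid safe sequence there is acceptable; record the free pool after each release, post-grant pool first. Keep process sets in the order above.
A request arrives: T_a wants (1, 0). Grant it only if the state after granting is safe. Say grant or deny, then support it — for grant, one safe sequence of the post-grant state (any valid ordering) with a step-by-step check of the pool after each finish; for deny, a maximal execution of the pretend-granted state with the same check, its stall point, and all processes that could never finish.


DENY: after the grant no complete ordering would exist.
Key observation: after T_e, T_b the pool peaks at (3, 2), and each blocked process is short somewhere: T_a on res2; T_f on res3.
On the post-grant state, T_e, T_b is a maximal run — nothing extends it. Walking it through:
  pool = (2, 0)
  T_e needs (0, 0) <= (2, 0) -> finishes; pool += (0, 2) = (2, 2)
  T_b needs (1, 2) <= (2, 2) -> finishes; pool += (1, 0) = (3, 2)
  blocked: T_a wants (0, 3), pool (3, 2) — not enough res2
  blocked: T_f wants (4, 0), pool (3, 2) — not enough res3
Had the request been granted, T_a and T_f could never finish.


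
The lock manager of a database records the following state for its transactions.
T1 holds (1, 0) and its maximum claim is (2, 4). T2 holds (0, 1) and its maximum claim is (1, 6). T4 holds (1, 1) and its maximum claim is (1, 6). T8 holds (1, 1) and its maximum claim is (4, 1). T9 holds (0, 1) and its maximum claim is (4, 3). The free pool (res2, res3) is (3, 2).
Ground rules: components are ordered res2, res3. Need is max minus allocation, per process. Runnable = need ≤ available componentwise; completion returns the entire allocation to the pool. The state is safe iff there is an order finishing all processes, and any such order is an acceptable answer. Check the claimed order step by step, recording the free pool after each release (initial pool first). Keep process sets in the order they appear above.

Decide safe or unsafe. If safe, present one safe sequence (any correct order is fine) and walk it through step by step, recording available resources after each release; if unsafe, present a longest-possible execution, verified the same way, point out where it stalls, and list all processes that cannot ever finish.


UNSAFE.
Key observation: after T8, T9, T1 complete, (5, 4) is the best the pool ever gets, yet each leftover process wants more res3.
The run T8, T9, T1 cannot be extended any further. Check, step by step:
  pool = (3, 2)
  T8: need (3, 0) fits (3, 2); releases (1, 1), pool now (4, 3)
  T9: need (4, 2) fits (4, 3); releases (0, 1), pool now (4, 4)
  T1: need (1, 4) fits (4, 4); releases (1, 0), pool now (5, 4)
  blocked: T2 wants (1, 5), pool (5, 4) — not enough res3
  blocked: T4 wants (0, 5), pool (5, 4) — not enough res3
Processes that can never finish: T2 and T4.


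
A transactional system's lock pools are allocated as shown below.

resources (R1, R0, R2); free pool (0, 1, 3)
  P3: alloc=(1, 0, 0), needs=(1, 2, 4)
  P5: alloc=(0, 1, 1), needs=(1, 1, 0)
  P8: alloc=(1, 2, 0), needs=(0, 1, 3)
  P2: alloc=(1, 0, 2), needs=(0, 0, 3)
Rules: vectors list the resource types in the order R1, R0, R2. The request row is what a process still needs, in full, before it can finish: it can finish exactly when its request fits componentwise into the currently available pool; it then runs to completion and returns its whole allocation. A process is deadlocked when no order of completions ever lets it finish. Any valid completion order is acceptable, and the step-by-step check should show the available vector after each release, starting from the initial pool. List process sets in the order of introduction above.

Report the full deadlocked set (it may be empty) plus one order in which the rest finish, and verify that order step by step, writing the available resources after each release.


Nothing here is deadlocked.
Key observation: no deadlock: P2 fits now, and the freed resources carry the rest through.
The rest can finish in the order P2, P5, P3, P8. Verifying each step:
  pool = (0, 1, 3)
  run P2 (needs (0, 0, 3), free (0, 1, 3)); after release of (1, 0, 2) the pool is (1, 1, 5)
  run P5 (needs (1, 1, 0), free (1, 1, 5)); after release of (0, 1, 1) the pool is (1, 2, 6)
  run P3 (needs (1, 2, 4), free (1, 2, 6)); after release of (1, 0, 0) the pool is (2, 2, 6)
  run P8 (needs (0, 1, 3), free (2, 2, 6)); after release of (1, 2, 0) the pool is (3, 4, 6)


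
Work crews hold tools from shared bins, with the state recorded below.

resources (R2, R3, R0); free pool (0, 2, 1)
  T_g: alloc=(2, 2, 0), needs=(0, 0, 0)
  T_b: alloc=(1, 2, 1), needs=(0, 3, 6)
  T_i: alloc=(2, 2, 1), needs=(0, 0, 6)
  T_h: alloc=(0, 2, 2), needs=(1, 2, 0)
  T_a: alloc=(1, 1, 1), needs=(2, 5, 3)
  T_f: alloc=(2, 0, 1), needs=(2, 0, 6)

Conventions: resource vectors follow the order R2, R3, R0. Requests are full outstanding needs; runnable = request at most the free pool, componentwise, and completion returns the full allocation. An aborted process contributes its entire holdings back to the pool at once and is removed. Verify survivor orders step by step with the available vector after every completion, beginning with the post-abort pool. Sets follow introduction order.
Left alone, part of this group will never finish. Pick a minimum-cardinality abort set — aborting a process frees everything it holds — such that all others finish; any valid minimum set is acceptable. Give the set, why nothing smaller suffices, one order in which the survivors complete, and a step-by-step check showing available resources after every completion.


Minimum abort set: T_i and T_f.
Key observation: T_b could never have finished before the abort; with (4, 2, 2) returned by T_i and T_f, it fits at step 3.
No one abort is enough; case by case: T_g alone leaves T_b blocked (short on R0); T_b alone leaves T_i blocked (short on R0); T_i alone leaves T_b blocked (short on R0); T_h alone leaves T_b blocked (short on R0); T_a alone leaves T_b blocked (short on R0); T_f alone leaves T_b blocked (short on R0).
One survivor order: T_h, T_a, T_b, T_g. Step-by-step check (post-abort pool first):
  pool = (4, 4, 3)
  T_h: need (1, 2, 0) fits (4, 4, 3); releases (0, 2, 2), pool now (4, 6, 5)
  T_a: need (2, 5, 3) fits (4, 6, 5); releases (1, 1, 1), pool now (5, 7, 6)
  T_b: need (0, 3, 6) fits (5, 7, 6); releases (1, 2, 1), pool now (6, 9, 7)
  T_g: need (0, 0, 0) fits (6, 9, 7); releases (2, 2, 0), pool now (8, 11, 7)


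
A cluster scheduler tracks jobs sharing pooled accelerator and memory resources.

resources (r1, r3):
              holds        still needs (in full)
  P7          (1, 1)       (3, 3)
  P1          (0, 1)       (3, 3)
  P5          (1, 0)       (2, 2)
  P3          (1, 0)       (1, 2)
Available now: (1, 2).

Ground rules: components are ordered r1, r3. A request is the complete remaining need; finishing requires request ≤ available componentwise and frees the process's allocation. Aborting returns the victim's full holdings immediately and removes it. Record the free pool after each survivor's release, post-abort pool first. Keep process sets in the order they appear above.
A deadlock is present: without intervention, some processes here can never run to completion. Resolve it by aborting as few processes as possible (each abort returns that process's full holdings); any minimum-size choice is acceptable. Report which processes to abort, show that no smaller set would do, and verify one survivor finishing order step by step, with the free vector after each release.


Minimum abort set: P7.
Key observation: P1 was stuck for good until P7 gave back (1, 1); in the order shown it finishes at step 2.
Minimality: the empty abort set fails — the state is deadlocked as it stands.
Survivors finish in the order: P5, P1, P3. Step-by-step check (pool after the aborts first):
  pool = (2, 3)
  run P5 (needs (2, 2), free (2, 3)); after release of (1, 0) the pool is (3, 3)
  run P1 (needs (3, 3), free (3, 3)); after release of (0, 1) the pool is (3, 4)
  run P3 (needs (1, 2), free (3, 4)); after release of (1, 0) the pool is (4, 4)


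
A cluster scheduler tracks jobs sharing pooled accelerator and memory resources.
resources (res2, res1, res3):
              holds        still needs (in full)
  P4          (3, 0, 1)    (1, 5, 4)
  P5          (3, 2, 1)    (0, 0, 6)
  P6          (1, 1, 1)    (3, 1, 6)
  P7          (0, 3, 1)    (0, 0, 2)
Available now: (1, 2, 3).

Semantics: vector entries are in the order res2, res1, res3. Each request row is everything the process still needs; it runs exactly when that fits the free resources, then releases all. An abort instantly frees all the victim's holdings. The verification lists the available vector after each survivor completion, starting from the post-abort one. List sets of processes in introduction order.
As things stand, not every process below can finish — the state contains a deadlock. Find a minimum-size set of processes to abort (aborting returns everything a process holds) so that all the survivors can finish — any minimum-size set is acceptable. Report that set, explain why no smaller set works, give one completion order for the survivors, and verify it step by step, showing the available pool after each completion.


Abort P5.
Key observation: P6 could never have finished before the abort; with (3, 2, 1) returned by P5, it fits at step 3.
Why nothing smaller works: aborting no one leaves the state deadlocked as given.
Survivors finish in the order: P7, P4, P6. Check, step by step (pool after the aborts first):
  pool = (4, 4, 4)
  P7: need (0, 0, 2) fits (4, 4, 4); releases (0, 3, 1), pool now (4, 7, 5)
  P4: need (1, 5, 4) fits (4, 7, 5); releases (3, 0, 1), pool now (7, 7, 6)
  P6: need (3, 1, 6) fits (7, 7, 6); releases (1, 1, 1), pool now (8, 8, 7)


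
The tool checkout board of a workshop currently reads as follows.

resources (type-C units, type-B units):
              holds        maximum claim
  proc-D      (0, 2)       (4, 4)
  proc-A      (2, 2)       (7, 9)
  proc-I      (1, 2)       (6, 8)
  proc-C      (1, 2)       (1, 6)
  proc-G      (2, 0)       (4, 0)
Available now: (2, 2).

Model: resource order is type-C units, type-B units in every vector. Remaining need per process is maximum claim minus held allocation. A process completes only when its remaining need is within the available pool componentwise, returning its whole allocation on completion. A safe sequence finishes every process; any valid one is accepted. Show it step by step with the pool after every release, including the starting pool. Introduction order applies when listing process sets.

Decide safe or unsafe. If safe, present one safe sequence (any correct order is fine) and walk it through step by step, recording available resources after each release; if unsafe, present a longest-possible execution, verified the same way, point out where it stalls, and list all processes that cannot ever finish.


The state is SAFE; one workable sequence: proc-G, proc-D, proc-C, proc-I, proc-A.
Key observation: proc-G is the earliest step where a requested resource binds exactly: need (2, 0), pool (2, 2) at its turn.
Verifying each step:
  pool = (2, 2)
  proc-G: need (2, 0) fits (2, 2); releases (2, 0), pool now (4, 2)
  proc-D: need (4, 2) fits (4, 2); releases (0, 2), pool now (4, 4)
  proc-C: need (0, 4) fits (4, 4); releases (1, 2), pool now (5, 6)
  proc-I: need (5, 6) fits (5, 6); releases (1, 2), pool now (6, 8)
  proc-A: need (5, 7) fits (6, 8); releases (2, 2), pool now (8, 10)


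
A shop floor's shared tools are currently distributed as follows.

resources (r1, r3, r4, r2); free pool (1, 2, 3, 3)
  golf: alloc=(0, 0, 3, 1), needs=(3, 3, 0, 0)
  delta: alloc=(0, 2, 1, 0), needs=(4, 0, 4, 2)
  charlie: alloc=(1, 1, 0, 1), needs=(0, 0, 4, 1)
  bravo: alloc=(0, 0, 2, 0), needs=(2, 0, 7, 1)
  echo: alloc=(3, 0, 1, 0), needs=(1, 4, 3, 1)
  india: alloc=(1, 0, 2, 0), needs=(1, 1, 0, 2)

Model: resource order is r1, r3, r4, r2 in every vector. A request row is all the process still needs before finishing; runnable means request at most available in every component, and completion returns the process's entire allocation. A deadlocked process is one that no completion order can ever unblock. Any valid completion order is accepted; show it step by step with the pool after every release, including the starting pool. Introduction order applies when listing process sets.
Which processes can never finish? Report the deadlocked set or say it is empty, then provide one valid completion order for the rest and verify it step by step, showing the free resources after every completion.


Deadlocked: delta and echo.
Key observation: after india, charlie, golf, bravo the pool peaks at (3, 3, 10, 5), and each blocked process is short somewhere: delta on r1; echo on r3.
The rest can finish in the order india, charlie, golf, bravo. Step-by-step check:
  pool = (1, 2, 3, 3)
  run india (needs (1, 1, 0, 2), free (1, 2, 3, 3)); after release of (1, 0, 2, 0) the pool is (2, 2, 5, 3)
  run charlie (needs (0, 0, 4, 1), free (2, 2, 5, 3)); after release of (1, 1, 0, 1) the pool is (3, 3, 5, 4)
  run golf (needs (3, 3, 0, 0), free (3, 3, 5, 4)); after release of (0, 0, 3, 1) the pool is (3, 3, 8, 5)
  run bravo (needs (2, 0, 7, 1), free (3, 3, 8, 5)); after release of (0, 0, 2, 0) the pool is (3, 3, 10, 5)
None of the blocked processes ever fits:
  delta cannot run: need (4, 0, 4, 2) vs free (3, 3, 10, 5) (insufficient r1)
  echo cannot run: need (1, 4, 3, 1) vs free (3, 3, 10, 5) (insufficient r3)


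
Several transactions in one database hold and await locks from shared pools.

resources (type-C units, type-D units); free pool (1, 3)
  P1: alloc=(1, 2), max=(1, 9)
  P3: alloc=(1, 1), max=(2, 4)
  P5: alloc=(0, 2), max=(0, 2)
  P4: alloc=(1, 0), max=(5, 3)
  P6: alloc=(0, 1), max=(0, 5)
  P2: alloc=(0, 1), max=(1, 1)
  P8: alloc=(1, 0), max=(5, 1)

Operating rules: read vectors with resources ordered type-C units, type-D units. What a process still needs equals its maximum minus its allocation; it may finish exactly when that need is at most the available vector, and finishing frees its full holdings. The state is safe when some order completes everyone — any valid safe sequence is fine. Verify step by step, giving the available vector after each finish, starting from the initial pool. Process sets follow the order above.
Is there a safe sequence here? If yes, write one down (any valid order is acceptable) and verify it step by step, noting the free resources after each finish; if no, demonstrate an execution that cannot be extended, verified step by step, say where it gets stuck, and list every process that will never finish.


The state is UNSAFE.
Key observation: no order helps: past P2, P5, P6, P3, P1, the free pool tops out at (3, 10), below what each blocked process needs in type-C units.
Going as far as possible: P2, P5, P6, P3, P1; after that, nothing fits. Verifying each step:
  pool = (1, 3)
  P2: need (1, 0) fits (1, 3); releases (0, 1), pool now (1, 4)
  P5: need (0, 0) fits (1, 4); releases (0, 2), pool now (1, 6)
  P6: need (0, 4) fits (1, 6); releases (0, 1), pool now (1, 7)
  P3: need (1, 3) fits (1, 7); releases (1, 1), pool now (2, 8)
  P1: need (0, 7) fits (2, 8); releases (1, 2), pool now (3, 10)
  blocked: P4 wants (4, 3), pool (3, 10) — not enough type-C units
  blocked: P8 wants (4, 1), pool (3, 10) — not enough type-C units
Never able to finish: P4 and P8.


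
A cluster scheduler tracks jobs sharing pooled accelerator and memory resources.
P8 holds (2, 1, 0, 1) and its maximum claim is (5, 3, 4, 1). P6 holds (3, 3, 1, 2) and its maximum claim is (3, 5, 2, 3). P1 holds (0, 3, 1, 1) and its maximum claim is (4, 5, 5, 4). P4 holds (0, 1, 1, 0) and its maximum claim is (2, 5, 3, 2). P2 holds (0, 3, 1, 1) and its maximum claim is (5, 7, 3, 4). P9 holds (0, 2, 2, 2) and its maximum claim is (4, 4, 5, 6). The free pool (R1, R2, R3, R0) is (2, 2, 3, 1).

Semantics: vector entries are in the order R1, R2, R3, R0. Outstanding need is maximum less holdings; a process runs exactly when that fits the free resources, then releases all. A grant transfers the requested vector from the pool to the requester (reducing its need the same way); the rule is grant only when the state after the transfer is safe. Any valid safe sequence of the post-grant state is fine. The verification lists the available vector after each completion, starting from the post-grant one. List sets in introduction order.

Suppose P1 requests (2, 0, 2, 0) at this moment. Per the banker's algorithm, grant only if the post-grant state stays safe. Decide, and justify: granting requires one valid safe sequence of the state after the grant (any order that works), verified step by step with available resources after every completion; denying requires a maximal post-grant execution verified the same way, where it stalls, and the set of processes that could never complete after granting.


GRANT: granting preserves safety; a valid post-grant sequence is P6, P1, P4, P9, P2, P8.
Key observation: post-grant, (0, 2, 1, 1) remains, and an order beginning with P6 completes everyone.
Verifying the post-grant state step by step:
  pool = (0, 2, 1, 1)
  P6: need (0, 2, 1, 1) fits (0, 2, 1, 1); releases (3, 3, 1, 2), pool now (3, 5, 2, 3)
  P1: need (2, 2, 2, 3) fits (3, 5, 2, 3); releases (2, 3, 3, 1), pool now (5, 8, 5, 4)
  P4: need (2, 4, 2, 2) fits (5, 8, 5, 4); releases (0, 1, 1, 0), pool now (5, 9, 6, 4)
  P9: need (4, 2, 3, 4) fits (5, 9, 6, 4); releases (0, 2, 2, 2), pool now (5, 11, 8, 6)
  P2: need (5, 4, 2, 3) fits (5, 11, 8, 6); releases (0, 3, 1, 1), pool now (5, 14, 9, 7)
  P8: need (3, 2, 4, 0) fits (5, 14, 9, 7); releases (2, 1, 0, 1), pool now (7, 15, 9, 8)


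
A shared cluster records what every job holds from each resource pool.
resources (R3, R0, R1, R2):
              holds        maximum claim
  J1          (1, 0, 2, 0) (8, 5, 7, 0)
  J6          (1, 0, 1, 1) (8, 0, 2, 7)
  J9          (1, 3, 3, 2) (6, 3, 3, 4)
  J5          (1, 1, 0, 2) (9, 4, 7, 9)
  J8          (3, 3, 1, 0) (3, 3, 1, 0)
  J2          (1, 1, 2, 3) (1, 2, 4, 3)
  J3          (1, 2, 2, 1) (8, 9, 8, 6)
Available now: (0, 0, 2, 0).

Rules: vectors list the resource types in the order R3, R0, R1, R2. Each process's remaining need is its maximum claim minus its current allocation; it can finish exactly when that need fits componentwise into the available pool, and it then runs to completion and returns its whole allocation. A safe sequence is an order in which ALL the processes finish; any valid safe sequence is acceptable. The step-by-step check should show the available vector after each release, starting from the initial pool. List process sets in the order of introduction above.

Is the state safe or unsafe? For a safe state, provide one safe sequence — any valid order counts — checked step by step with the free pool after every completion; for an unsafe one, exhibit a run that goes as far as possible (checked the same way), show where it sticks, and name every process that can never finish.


UNSAFE — no complete ordering exists.
Key observation: even finishing J8, J2 leaves just (4, 4, 5, 3) free — too little R3 for any of the remaining processes.
A maximal execution: J8, J2 — then nothing else fits. Check, step by step:
  pool = (0, 0, 2, 0)
  J8 needs (0, 0, 0, 0) <= (0, 0, 2, 0) -> finishes; pool += (3, 3, 1, 0) = (3, 3, 3, 0)
  J2 needs (0, 1, 2, 0) <= (3, 3, 3, 0) -> finishes; pool += (1, 1, 2, 3) = (4, 4, 5, 3)
  J1 still needs (7, 5, 5, 0) but only (4, 4, 5, 3) is free — short on R3 and R0
  J6 still needs (7, 0, 1, 6) but only (4, 4, 5, 3) is free — short on R3 and R2
  J9 still needs (5, 0, 0, 2) but only (4, 4, 5, 3) is free — short on R3
  J5 still needs (8, 3, 7, 7) but only (4, 4, 5, 3) is free — short on R3, R1 and R2
  J3 still needs (7, 7, 6, 5) but only (4, 4, 5, 3) is free — short on R3, R0, R1 and R2
Permanently blocked: J1, J6, J9, J5 and J3.


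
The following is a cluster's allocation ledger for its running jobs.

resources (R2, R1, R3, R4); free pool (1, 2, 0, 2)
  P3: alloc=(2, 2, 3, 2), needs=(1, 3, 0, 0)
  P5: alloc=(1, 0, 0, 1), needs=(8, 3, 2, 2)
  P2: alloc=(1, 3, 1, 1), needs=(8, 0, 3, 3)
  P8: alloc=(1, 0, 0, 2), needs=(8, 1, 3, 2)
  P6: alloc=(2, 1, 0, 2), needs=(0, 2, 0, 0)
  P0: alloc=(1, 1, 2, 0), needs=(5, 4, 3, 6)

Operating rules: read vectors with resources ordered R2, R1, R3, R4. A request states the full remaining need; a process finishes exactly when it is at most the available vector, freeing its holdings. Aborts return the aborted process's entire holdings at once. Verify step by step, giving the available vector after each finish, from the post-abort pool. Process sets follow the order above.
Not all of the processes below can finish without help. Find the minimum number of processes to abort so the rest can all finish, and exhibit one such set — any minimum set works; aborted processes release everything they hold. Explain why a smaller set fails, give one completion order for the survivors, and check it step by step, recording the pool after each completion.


The answer: abort P2 and P8.
Key observation: P5 could never have finished before the abort; with (2, 3, 1, 3) returned by P2 and P8, it fits at step 4.
Minimality, checking each single-abort alternative: P3 alone leaves P5 blocked (short on R2); P5 alone leaves P2 blocked (short on R2); P2 alone leaves P5 blocked (short on R2); P8 alone leaves P5 blocked (short on R2); P6 alone leaves P5 blocked (short on R2); P0 alone leaves P5 blocked (short on R2).
The survivors complete as P3, P0, P6, P5. Walking it through (starting from the post-abort pool):
  pool = (3, 5, 1, 5)
  P3: need (1, 3, 0, 0) fits (3, 5, 1, 5); releases (2, 2, 3, 2), pool now (5, 7, 4, 7)
  P0: need (5, 4, 3, 6) fits (5, 7, 4, 7); releases (1, 1, 2, 0), pool now (6, 8, 6, 7)
  P6: need (0, 2, 0, 0) fits (6, 8, 6, 7); releases (2, 1, 0, 2), pool now (8, 9, 6, 9)
  P5: need (8, 3, 2, 2) fits (8, 9, 6, 9); releases (1, 0, 0, 1), pool now (9, 9, 6, 10)


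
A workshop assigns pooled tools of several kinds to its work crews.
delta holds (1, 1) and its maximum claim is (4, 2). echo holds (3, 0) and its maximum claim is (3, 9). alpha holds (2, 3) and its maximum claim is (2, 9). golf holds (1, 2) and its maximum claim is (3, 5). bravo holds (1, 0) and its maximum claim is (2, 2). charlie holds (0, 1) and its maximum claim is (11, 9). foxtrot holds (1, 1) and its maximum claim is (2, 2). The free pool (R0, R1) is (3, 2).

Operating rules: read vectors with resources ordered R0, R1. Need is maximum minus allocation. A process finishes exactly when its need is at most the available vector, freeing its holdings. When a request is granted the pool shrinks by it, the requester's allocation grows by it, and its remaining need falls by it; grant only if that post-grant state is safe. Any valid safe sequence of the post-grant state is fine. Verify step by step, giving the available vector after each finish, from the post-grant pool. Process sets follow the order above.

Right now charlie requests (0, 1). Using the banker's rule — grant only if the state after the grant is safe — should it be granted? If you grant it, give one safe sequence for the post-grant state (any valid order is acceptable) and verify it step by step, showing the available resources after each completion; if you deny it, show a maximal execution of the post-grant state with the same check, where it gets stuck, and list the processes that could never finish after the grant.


DENY: after the grant no complete ordering would exist.
Key observation: foxtrot, delta, golf, bravo can finish, but then (7, 5) is all there is, and the blocked group's R1 demands exceed it.
After a pretend grant, a maximal execution: foxtrot, delta, golf, bravo — then nothing else fits. Check, step by step:
  pool = (3, 1)
  foxtrot needs (1, 1) <= (3, 1) -> finishes; pool += (1, 1) = (4, 2)
  delta needs (3, 1) <= (4, 2) -> finishes; pool += (1, 1) = (5, 3)
  golf needs (2, 3) <= (5, 3) -> finishes; pool += (1, 2) = (6, 5)
  bravo needs (1, 2) <= (6, 5) -> finishes; pool += (1, 0) = (7, 5)
  echo still needs (0, 9) but only (7, 5) is free — short on R1
  alpha still needs (0, 6) but only (7, 5) is free — short on R1
  charlie still needs (11, 7) but only (7, 5) is free — short on R0 and R1
Processes that could never finish after the grant: echo, alpha and charlie.
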